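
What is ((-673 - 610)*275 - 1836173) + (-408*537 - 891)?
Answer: -2408985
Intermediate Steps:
((-673 - 610)*275 - 1836173) + (-408*537 - 891) = (-1283*275 - 1836173) + (-219096 - 891) = (-352825 - 1836173) - 219987 = -2188998 - 219987 = -2408985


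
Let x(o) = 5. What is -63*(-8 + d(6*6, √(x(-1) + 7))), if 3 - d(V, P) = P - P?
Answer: 315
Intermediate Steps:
d(V, P) = 3 (d(V, P) = 3 - (P - P) = 3 - 1*0 = 3 + 0 = 3)
-63*(-8 + d(6*6, √(x(-1) + 7))) = -63*(-8 + 3) = -63*(-5) = 315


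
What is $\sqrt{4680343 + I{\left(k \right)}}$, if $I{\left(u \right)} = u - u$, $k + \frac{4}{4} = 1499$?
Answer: $\sqrt{4680343} \approx 2163.4$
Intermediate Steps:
$k = 1498$ ($k = -1 + 1499 = 1498$)
$I{\left(u \right)} = 0$
$\sqrt{4680343 + I{\left(k \right)}} = \sqrt{4680343 + 0} = \sqrt{4680343}$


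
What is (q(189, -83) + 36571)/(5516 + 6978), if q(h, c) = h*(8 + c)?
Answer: 11198/6247 ≈ 1.7925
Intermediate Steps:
(q(189, -83) + 36571)/(5516 + 6978) = (189*(8 - 83) + 36571)/(5516 + 6978) = (189*(-75) + 36571)/12494 = (-14175 + 36571)*(1/12494) = 22396*(1/12494) = 11198/6247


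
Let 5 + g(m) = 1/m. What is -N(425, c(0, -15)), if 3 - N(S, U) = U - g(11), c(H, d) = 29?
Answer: 340/11 ≈ 30.909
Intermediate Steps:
g(m) = -5 + 1/m
N(S, U) = -21/11 - U (N(S, U) = 3 - (U - (-5 + 1/11)) = 3 - (U - 1*(-54/11)) = 3 - (U + 54/11) = 3 - (54/11 + U) = 3 + (-54/11 - U) = -21/11 - U)
-N(425, c(0, -15)) = -(-21/11 - 1*29) = -(-21/11 - 29) = -1*(-340/11) = 340/11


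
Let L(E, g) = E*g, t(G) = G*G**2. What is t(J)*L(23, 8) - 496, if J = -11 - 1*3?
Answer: -505392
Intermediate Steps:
J = -14 (J = -11 - 3 = -14)
t(G) = G**3
t(J)*L(23, 8) - 496 = (-14)**3*(23*8) - 496 = -2744*184 - 496 = -504896 - 496 = -505392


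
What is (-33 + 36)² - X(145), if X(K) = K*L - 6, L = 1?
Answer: -130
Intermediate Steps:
X(K) = -6 + K (X(K) = K*1 - 6 = K - 6 = -6 + K)
(-33 + 36)² - X(145) = (-33 + 36)² - (-6 + 145) = 3² - 1*139 = 9 - 139 = -130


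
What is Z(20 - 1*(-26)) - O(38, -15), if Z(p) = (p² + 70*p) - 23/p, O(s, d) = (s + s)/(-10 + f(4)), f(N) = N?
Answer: 32089/6 ≈ 5348.2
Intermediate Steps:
O(s, d) = -s/3 (O(s, d) = (s + s)/(-10 + 4) = (2*s)/(-6) = (2*s)*(-⅙) = -s/3)
Z(p) = p² - 23/p + 70*p
Z(20 - 1*(-26)) - O(38, -15) = (-23 + (20 - 1*(-26))²*(70 + (20 - 1*(-26))))/(20 - 1*(-26)) - (-1)*38/3 = (-23 + (20 + 26)²*(70 + (20 + 26)))/(20 + 26) - 1*(-38/3) = (-23 + 46²*(70 + 46))/46 + 38/3 = (-23 + 2116*116)/46 + 38/3 = (-23 + 245456)/46 + 38/3 = (1/46)*245433 + 38/3 = 10671/2 + 38/3 = 32089/6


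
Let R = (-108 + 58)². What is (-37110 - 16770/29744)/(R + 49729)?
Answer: -42454485/59749976 ≈ -0.71054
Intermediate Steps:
R = 2500 (R = (-50)² = 2500)
(-37110 - 16770/29744)/(R + 49729) = (-37110 - 16770/29744)/(2500 + 49729) = (-37110 - 16770*1/29744)/52229 = (-37110 - 645/1144)*(1/52229) = -42454485/1144*1/52229 = -42454485/59749976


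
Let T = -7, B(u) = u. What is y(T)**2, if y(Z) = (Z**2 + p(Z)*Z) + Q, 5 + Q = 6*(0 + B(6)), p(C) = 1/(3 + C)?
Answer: 106929/16 ≈ 6683.1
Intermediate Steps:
Q = 31 (Q = -5 + 6*(0 + 6) = -5 + 6*6 = -5 + 36 = 31)
y(Z) = 31 + Z**2 + Z/(3 + Z) (y(Z) = (Z**2 + Z/(3 + Z)) + 31 = 31 + Z**2 + Z/(3 + Z))
y(T)**2 = ((-7 + (3 - 7)*(31 + (-7)**2))/(3 - 7))**2 = ((-7 - 4*(31 + 49))/(-4))**2 = (-(-7 - 4*80)/4)**2 = (-(-7 - 320)/4)**2 = (-1/4*(-327))**2 = (327/4)**2 = 106929/16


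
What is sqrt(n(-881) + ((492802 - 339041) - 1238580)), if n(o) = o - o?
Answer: I*sqrt(1084819) ≈ 1041.5*I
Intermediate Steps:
n(o) = 0
sqrt(n(-881) + ((492802 - 339041) - 1238580)) = sqrt(0 + ((492802 - 339041) - 1238580)) = sqrt(0 + (153761 - 1238580)) = sqrt(0 - 1084819) = sqrt(-1084819) = I*sqrt(1084819)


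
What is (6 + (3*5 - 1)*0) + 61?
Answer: 67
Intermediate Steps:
(6 + (3*5 - 1)*0) + 61 = (6 + (15 - 1)*0) + 61 = (6 + 14*0) + 61 = (6 + 0) + 61 = 6 + 61 = 67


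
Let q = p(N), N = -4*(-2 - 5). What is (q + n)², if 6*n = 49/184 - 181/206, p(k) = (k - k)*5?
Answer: 134676025/12930418944 ≈ 0.010415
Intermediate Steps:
N = 28 (N = -4*(-7) = 28)
p(k) = 0 (p(k) = 0*5 = 0)
q = 0
n = -11605/113712 (n = (49/184 - 181/206)/6 = (⅙)*(-11605/18952) = -11605/113712 ≈ -0.10206)
(q + n)² = (0 - 11605/113712)² = (-11605/113712)² = 134676025/12930418944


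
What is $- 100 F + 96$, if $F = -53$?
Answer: $5396$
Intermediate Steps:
$- 100 F + 96 = \left(-100\right) \left(-53\right) + 96 = 5300 + 96 = 5396$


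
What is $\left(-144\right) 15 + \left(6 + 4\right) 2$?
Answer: $-2140$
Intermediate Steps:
$\left(-144\right) 15 + \left(6 + 4\right) 2 = -2160 + 10 \cdot 2 = -2160 + 20 = -2140$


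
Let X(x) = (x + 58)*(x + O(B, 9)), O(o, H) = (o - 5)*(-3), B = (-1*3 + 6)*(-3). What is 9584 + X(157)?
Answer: 52369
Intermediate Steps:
B = -9 (B = (-3 + 6)*(-3) = 3*(-3) = -9)
O(o, H) = 15 - 3*o (O(o, H) = (-5 + o)*(-3) = 15 - 3*o)
X(x) = (42 + x)*(58 + x) (X(x) = (x + 58)*(x + (15 - 3*(-9))) = (58 + x)*(x + (15 + 27)) = (58 + x)*(x + 42) = (58 + x)*(42 + x) = (42 + x)*(58 + x))
9584 + X(157) = 9584 + (2436 + 157² + 100*157) = 9584 + (2436 + 24649 + 15700) = 9584 + 42785 = 52369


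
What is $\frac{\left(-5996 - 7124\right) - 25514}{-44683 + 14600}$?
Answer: $\frac{38634}{30083} \approx 1.2842$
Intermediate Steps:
$\frac{\left(-5996 - 7124\right) - 25514}{-44683 + 14600} = \frac{-13120 - 25514}{-30083} = \left(-38634\right) \left(- \frac{1}{30083}\right) = \frac{38634}{30083}$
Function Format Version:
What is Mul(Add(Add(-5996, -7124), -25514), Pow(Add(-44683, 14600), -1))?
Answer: Rational(38634, 30083) ≈ 1.2842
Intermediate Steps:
Mul(Add(Add(-5996, -7124), -25514), Pow(Add(-44683, 14600), -1)) = Mul(Add(-13120, -25514), Pow(-30083, -1)) = Mul(-38634, Rational(-1, 30083)) = Rational(38634, 30083)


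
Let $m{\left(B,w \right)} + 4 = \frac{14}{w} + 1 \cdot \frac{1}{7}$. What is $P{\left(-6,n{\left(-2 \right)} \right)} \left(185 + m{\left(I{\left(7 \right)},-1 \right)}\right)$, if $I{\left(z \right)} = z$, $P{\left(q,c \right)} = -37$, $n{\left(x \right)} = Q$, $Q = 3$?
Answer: $- \frac{43290}{7} \approx -6184.3$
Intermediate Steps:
$n{\left(x \right)} = 3$
$m{\left(B,w \right)} = - \frac{27}{7} + \frac{14}{w}$ ($m{\left(B,w \right)} = -4 + \left(\frac{14}{w} + 1 \cdot \frac{1}{7}\right) = -4 + \left(\frac{14}{w} + \frac{1}{7}\right) = -4 + \left(\frac{1}{7} + \frac{14}{w}\right) = - \frac{27}{7} + \frac{14}{w}$)
$P{\left(-6,n{\left(-2 \right)} \right)} \left(185 + m{\left(I{\left(7 \right)},-1 \right)}\right) = - 37 \left(185 + \left(- \frac{27}{7} + \frac{14}{-1}\right)\right) = - 37 \left(185 + \left(- \frac{27}{7} + 14 \left(-1\right)\right)\right) = - 37 \left(185 - \frac{125}{7}\right) = \left(-37\right) \frac{1170}{7} = - \frac{43290}{7}$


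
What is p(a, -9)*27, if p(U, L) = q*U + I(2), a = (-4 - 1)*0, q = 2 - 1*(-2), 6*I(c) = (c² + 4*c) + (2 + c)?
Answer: 72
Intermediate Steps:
I(c) = ⅓ + c²/6 + 5*c/6 (I(c) = ((c² + 4*c) + (2 + c))/6 = (2 + c² + 5*c)/6 = ⅓ + c²/6 + 5*c/6)
q = 4 (q = 2 + 2 = 4)
a = 0 (a = -5*0 = 0)
p(U, L) = 8/3 + 4*U (p(U, L) = 4*U + (⅓ + (⅙)*2² + (⅚)*2) = 4*U + (⅓ + (⅙)*4 + 5/3) = 4*U + (⅓ + ⅔ + 5/3) = 4*U + 8/3 = 8/3 + 4*U)
p(a, -9)*27 = (8/3 + 4*0)*27 = (8/3 + 0)*27 = (8/3)*27 = 72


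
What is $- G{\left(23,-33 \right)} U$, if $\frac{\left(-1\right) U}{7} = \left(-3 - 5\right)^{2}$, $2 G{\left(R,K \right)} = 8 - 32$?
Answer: $-5376$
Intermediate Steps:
$G{\left(R,K \right)} = -12$ ($G{\left(R,K \right)} = \frac{8 - 32}{2} = \frac{1}{2} \left(-24\right) = -12$)
$U = -448$ ($U = - 7 \left(-3 - 5\right)^{2} = - 7 \left(-8\right)^{2} = \left(-7\right) 64 = -448$)
$- G{\left(23,-33 \right)} U = - \left(-12\right) \left(-448\right) = \left(-1\right) 5376 = -5376$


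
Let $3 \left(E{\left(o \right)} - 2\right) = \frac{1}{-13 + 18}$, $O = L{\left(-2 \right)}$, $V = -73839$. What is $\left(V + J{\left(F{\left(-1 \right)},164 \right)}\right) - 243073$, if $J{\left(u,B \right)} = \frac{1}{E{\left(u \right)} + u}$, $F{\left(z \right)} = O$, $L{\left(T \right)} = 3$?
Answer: $- \frac{24085297}{76} \approx -3.1691 \cdot 10^{5}$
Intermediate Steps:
$O = 3$
$E{\left(o \right)} = \frac{31}{15}$ ($E{\left(o \right)} = 2 + \frac{1}{3 \left(-13 + 18\right)} = 2 + \frac{1}{3 \cdot 5} = 2 + \frac{1}{3} \cdot \frac{1}{5} = 2 + \frac{1}{15} = \frac{31}{15}$)
$F{\left(z \right)} = 3$
$J{\left(u,B \right)} = \frac{1}{\frac{31}{15} + u}$
$\left(V + J{\left(F{\left(-1 \right)},164 \right)}\right) - 243073 = \left(-73839 + \frac{15}{31 + 15 \cdot 3}\right) - 243073 = \left(-73839 + \frac{15}{31 + 45}\right) - 243073 = \left(-73839 + \frac{15}{76}\right) - 243073 = - \frac{5611749}{76} - 243073 = - \frac{24085297}{76}$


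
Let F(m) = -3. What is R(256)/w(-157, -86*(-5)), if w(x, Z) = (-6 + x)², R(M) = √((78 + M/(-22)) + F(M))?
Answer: √7667/292259 ≈ 0.00029960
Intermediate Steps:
R(M) = √(75 - M/22) (R(M) = √((78 + M/(-22)) - 3) = √((78 + M*(-1/22)) - 3) = √((78 - M/22) - 3) = √(75 - M/22))
R(256)/w(-157, -86*(-5)) = (√(36300 - 22*256)/22)/((-6 - 157)²) = (√(36300 - 5632)/22)/((-163)²) = (√30668/22)/26569 = ((2*√7667)/22)*(1/26569) = (√7667/11)*(1/26569) = √7667/292259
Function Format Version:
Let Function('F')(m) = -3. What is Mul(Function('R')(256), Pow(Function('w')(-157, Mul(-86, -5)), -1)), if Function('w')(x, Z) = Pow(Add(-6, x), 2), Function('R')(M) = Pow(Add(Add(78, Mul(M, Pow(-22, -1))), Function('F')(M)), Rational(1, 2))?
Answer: Mul(Rational(1, 292259), Pow(7667, Rational(1, 2))) ≈ 0.00029960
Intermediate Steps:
Function('R')(M) = Pow(Add(75, Mul(Rational(-1, 22), M)), Rational(1, 2)) (Function('R')(M) = Pow(Add(Add(78, Mul(M, Pow(-22, -1))), -3), Rational(1, 2)) = Pow(Add(Add(78, Mul(M, Rational(-1, 22))), -3), Rational(1, 2)) = Pow(Add(Add(78, Mul(Rational(-1, 22), M)), -3), Rational(1, 2)) = Pow(Add(75, Mul(Rational(-1, 22), M)), Rational(1, 2)))
Mul(Function('R')(256), Pow(Function('w')(-157, Mul(-86, -5)), -1)) = Mul(Mul(Rational(1, 22), Pow(Add(36300, Mul(-22, 256)), Rational(1, 2))), Pow(Pow(Add(-6, -157), 2), -1)) = Mul(Mul(Rational(1, 22), Pow(Add(36300, -5632), Rational(1, 2))), Pow(Pow(-163, 2), -1)) = Mul(Mul(Rational(1, 22), Pow(30668, Rational(1, 2))), Pow(26569, -1)) = Mul(Mul(Rational(1, 22), Mul(2, Pow(7667, Rational(1, 2)))), Rational(1, 26569)) = Mul(Mul(Rational(1, 11), Pow(7667, Rational(1, 2))), Rational(1, 26569)) = Mul(Rational(1, 292259), Pow(7667, Rational(1, 2)))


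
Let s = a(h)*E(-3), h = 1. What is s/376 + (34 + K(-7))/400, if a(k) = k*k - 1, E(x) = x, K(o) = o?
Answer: 27/400 ≈ 0.067500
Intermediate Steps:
a(k) = -1 + k**2 (a(k) = k**2 - 1 = -1 + k**2)
s = 0 (s = (-1 + 1**2)*(-3) = (-1 + 1)*(-3) = 0*(-3) = 0)
s/376 + (34 + K(-7))/400 = 0/376 + (34 - 7)/400 = 0*(1/376) + 27*(1/400) = 0 + 27/400 = 27/400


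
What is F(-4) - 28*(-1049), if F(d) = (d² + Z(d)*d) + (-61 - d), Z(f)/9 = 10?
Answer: 28971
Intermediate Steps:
Z(f) = 90 (Z(f) = 9*10 = 90)
F(d) = -61 + d² + 89*d (F(d) = (d² + 90*d) + (-61 - d) = -61 + d² + 89*d)
F(-4) - 28*(-1049) = (-61 + (-4)² + 89*(-4)) - 28*(-1049) = (-61 + 16 - 356) - 1*(-29372) = -401 + 29372 = 28971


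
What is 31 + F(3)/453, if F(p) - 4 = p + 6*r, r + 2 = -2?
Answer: 14026/453 ≈ 30.962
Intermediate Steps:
r = -4 (r = -2 - 2 = -4)
F(p) = -20 + p (F(p) = 4 + (p + 6*(-4)) = 4 + (p - 24) = 4 + (-24 + p) = -20 + p)
31 + F(3)/453 = 31 + (-20 + 3)/453 = 31 + (1/453)*(-17) = 31 - 17/453 = 14026/453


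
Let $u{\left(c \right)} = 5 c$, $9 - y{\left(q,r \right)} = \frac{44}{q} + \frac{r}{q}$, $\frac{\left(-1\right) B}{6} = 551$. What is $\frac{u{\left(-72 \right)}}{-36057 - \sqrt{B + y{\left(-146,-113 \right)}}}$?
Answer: $\frac{126343728}{12654409319} - \frac{24 i \sqrt{70288926}}{12654409319} \approx 0.0099842 - 1.5901 \cdot 10^{-5} i$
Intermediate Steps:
$B = -3306$ ($B = \left(-6\right) 551 = -3306$)
$y{\left(q,r \right)} = 9 - \frac{44}{q} - \frac{r}{q}$ ($y{\left(q,r \right)} = 9 - \left(\frac{44}{q} + \frac{r}{q}\right) = 9 - \frac{44}{q} - \frac{r}{q}$)
$\frac{u{\left(-72 \right)}}{-36057 - \sqrt{B + y{\left(-146,-113 \right)}}} = \frac{5 \left(-72\right)}{-36057 - \sqrt{-3306 + \frac{-44 - -113 + 9 \left(-146\right)}{-146}}} = - \frac{360}{-36057 - \sqrt{-3306 - \frac{-44 + 113 - 1314}{146}}} = - \frac{360}{-36057 - \sqrt{-3306 - - \frac{1245}{146}}} = - \frac{360}{-36057 - \sqrt{-3306 + \frac{1245}{146}}} = - \frac{360}{-36057 - \sqrt{- \frac{481431}{146}}} = - \frac{360}{-36057 - \frac{i \sqrt{70288926}}{146}}$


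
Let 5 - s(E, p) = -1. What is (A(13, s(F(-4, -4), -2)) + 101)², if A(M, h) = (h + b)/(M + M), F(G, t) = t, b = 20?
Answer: 10404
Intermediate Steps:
s(E, p) = 6 (s(E, p) = 5 - 1*(-1) = 5 + 1 = 6)
A(M, h) = (20 + h)/(2*M) (A(M, h) = (h + 20)/(M + M) = (20 + h)/((2*M)) = (20 + h)*(1/(2*M)) = (20 + h)/(2*M))
(A(13, s(F(-4, -4), -2)) + 101)² = ((½)*(20 + 6)/13 + 101)² = ((½)*(1/13)*26 + 101)² = (1 + 101)² = 102² = 10404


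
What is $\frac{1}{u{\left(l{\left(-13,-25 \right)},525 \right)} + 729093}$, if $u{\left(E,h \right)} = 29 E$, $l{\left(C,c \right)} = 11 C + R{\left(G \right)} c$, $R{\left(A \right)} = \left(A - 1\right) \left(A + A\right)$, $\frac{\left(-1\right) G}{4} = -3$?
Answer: $\frac{1}{533546} \approx 1.8743 \cdot 10^{-6}$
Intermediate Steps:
$G = 12$ ($G = \left(-4\right) \left(-3\right) = 12$)
$R{\left(A \right)} = 2 A \left(-1 + A\right)$ ($R{\left(A \right)} = \left(-1 + A\right) 2 A = 2 A \left(-1 + A\right)$)
$l{\left(C,c \right)} = 11 C + 264 c$ ($l{\left(C,c \right)} = 11 C + 2 \cdot 12 \left(-1 + 12\right) c = 11 C + 2 \cdot 12 \cdot 11 c = 11 C + 264 c$)
$\frac{1}{u{\left(l{\left(-13,-25 \right)},525 \right)} + 729093} = \frac{1}{29 \left(11 \left(-13\right) + 264 \left(-25\right)\right) + 729093} = \frac{1}{29 \left(-143 - 6600\right) + 729093} = \frac{1}{29 \left(-6743\right) + 729093} = \frac{1}{-195547 + 729093} = \frac{1}{533546}$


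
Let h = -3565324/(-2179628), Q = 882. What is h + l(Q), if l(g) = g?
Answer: 481499305/544907 ≈ 883.64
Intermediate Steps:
h = 891331/544907 (h = -3565324*(-1/2179628) = 891331/544907 ≈ 1.6357)
h + l(Q) = 891331/544907 + 882 = 481499305/544907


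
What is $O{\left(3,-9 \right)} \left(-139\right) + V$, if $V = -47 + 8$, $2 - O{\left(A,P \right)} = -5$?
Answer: $-1012$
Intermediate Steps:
$O{\left(A,P \right)} = 7$ ($O{\left(A,P \right)} = 2 - -5 = 2 + 5 = 7$)
$V = -39$
$O{\left(3,-9 \right)} \left(-139\right) + V = 7 \left(-139\right) - 39 = -973 - 39 = -1012$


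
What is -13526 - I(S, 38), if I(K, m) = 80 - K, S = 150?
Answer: -13456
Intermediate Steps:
-13526 - I(S, 38) = -13526 - (80 - 1*150) = -13526 - (80 - 150) = -13526 - 1*(-70) = -13526 + 70 = -13456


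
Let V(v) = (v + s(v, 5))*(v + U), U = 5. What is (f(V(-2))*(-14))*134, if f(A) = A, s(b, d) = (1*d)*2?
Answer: -45024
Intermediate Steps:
s(b, d) = 2*d (s(b, d) = d*2 = 2*d)
V(v) = (5 + v)*(10 + v) (V(v) = (v + 2*5)*(v + 5) = (v + 10)*(5 + v) = (10 + v)*(5 + v) = (5 + v)*(10 + v))
(f(V(-2))*(-14))*134 = ((50 + (-2)² + 15*(-2))*(-14))*134 = ((50 + 4 - 30)*(-14))*134 = (24*(-14))*134 = -336*134 = -45024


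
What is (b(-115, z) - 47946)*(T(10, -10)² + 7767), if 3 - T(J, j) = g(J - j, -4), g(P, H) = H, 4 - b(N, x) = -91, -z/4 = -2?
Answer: -374003416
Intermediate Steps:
z = 8 (z = -4*(-2) = 8)
b(N, x) = 95 (b(N, x) = 4 - 1*(-91) = 4 + 91 = 95)
T(J, j) = 7 (T(J, j) = 3 - 1*(-4) = 3 + 4 = 7)
(b(-115, z) - 47946)*(T(10, -10)² + 7767) = (95 - 47946)*(7² + 7767) = -47851*(49 + 7767) = -47851*7816 = -374003416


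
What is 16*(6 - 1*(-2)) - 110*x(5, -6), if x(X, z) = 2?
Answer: -92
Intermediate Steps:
16*(6 - 1*(-2)) - 110*x(5, -6) = 16*(6 - 1*(-2)) - 110*2 = 16*(6 + 2) - 220 = 16*8 - 220 = 128 - 220 = -92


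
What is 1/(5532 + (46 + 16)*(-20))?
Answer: 1/4292 ≈ 0.00023299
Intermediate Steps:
1/(5532 + (46 + 16)*(-20)) = 1/(5532 + 62*(-20)) = 1/(5532 - 1240) = 1/4292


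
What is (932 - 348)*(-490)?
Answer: -286160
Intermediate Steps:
(932 - 348)*(-490) = 584*(-490) = -286160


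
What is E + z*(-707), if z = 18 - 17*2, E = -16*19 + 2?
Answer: 11010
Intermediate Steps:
E = -302 (E = -304 + 2 = -302)
z = -16 (z = 18 - 34 = -16)
E + z*(-707) = -302 - 16*(-707) = -302 + 11312 = 11010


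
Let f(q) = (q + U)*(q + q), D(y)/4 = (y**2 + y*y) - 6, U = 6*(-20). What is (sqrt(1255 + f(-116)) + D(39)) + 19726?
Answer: 31870 + 21*sqrt(127) ≈ 32107.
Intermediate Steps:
U = -120
D(y) = -24 + 8*y**2 (D(y) = 4*((y**2 + y*y) - 6) = 4*((y**2 + y**2) - 6) = 4*(2*y**2 - 6) = 4*(-6 + 2*y**2) = -24 + 8*y**2)
f(q) = 2*q*(-120 + q) (f(q) = (q - 120)*(q + q) = (-120 + q)*(2*q) = 2*q*(-120 + q))
(sqrt(1255 + f(-116)) + D(39)) + 19726 = (sqrt(1255 + 2*(-116)*(-120 - 116)) + (-24 + 8*39**2)) + 19726 = (sqrt(1255 + 2*(-116)*(-236)) + (-24 + 8*1521)) + 19726 = (sqrt(1255 + 54752) + (-24 + 12168)) + 19726 = (sqrt(56007) + 12144) + 19726 = (21*sqrt(127) + 12144) + 19726 = (12144 + 21*sqrt(127)) + 19726 = 31870 + 21*sqrt(127)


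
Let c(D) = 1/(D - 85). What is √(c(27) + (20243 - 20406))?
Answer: I*√548390/58 ≈ 12.768*I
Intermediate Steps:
c(D) = 1/(-85 + D)
√(c(27) + (20243 - 20406)) = √(1/(-85 + 27) + (20243 - 20406)) = √(1/(-58) - 163) = √(-1/58 - 163) = √(-9455/58) = I*√548390/58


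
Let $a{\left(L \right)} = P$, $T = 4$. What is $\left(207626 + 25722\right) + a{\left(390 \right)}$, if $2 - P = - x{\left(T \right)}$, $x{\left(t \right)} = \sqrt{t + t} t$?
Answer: $233350 + 8 \sqrt{2} \approx 2.3336 \cdot 10^{5}$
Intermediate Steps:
$x{\left(t \right)} = \sqrt{2} t^{\frac{3}{2}}$ ($x{\left(t \right)} = \sqrt{2 t} t = \sqrt{2} \sqrt{t} t = \sqrt{2} t^{\frac{3}{2}}$)
$P = 2 + 8 \sqrt{2}$ ($P = 2 - - \sqrt{2} \cdot 4^{\frac{3}{2}} = 2 - - \sqrt{2} \cdot 8 = 2 - - 8 \sqrt{2} = 2 + 8 \sqrt{2} \approx 13.314$)
$a{\left(L \right)} = 2 + 8 \sqrt{2}$
$\left(207626 + 25722\right) + a{\left(390 \right)} = \left(207626 + 25722\right) + \left(2 + 8 \sqrt{2}\right) = 233348 + \left(2 + 8 \sqrt{2}\right) = 233350 + 8 \sqrt{2}$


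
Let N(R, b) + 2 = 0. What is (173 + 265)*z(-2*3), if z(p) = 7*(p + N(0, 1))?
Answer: -24528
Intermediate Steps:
N(R, b) = -2 (N(R, b) = -2 + 0 = -2)
z(p) = -14 + 7*p (z(p) = 7*(p - 2) = 7*(-2 + p) = -14 + 7*p)
(173 + 265)*z(-2*3) = (173 + 265)*(-14 + 7*(-2*3)) = 438*(-14 + 7*(-6)) = 438*(-14 - 42) = 438*(-56) = -24528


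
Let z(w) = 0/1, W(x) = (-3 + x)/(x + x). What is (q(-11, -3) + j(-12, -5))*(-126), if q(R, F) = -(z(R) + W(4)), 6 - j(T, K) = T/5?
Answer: -20853/20 ≈ -1042.7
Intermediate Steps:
W(x) = (-3 + x)/(2*x) (W(x) = (-3 + x)/((2*x)) = (-3 + x)*(1/(2*x)) = (-3 + x)/(2*x))
z(w) = 0 (z(w) = 0*1 = 0)
j(T, K) = 6 - T/5
q(R, F) = -1/8 (q(R, F) = -(0 + (1/2)*(-3 + 4)/4) = -(0 + (1/2)*(1/4)*1) = -(0 + 1/8) = -1*1/8 = -1/8)
(q(-11, -3) + j(-12, -5))*(-126) = (-1/8 + (6 - 1/5*(-12)))*(-126) = (-1/8 + (6 + 12/5))*(-126) = (-1/8 + 42/5)*(-126) = (331/40)*(-126) = -20853/20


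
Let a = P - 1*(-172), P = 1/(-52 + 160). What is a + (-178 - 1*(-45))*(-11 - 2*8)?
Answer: 406405/108 ≈ 3763.0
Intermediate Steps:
P = 1/108 ≈ 0.0092593
a = 18577/108 (a = 1/108 - 1*(-172) = 1/108 + 172 = 18577/108 ≈ 172.01)
a + (-178 - 1*(-45))*(-11 - 2*8) = 18577/108 + (-178 - 1*(-45))*(-11 - 2*8) = 18577/108 + (-178 + 45)*(-11 - 16) = 18577/108 - 133*(-27) = 18577/108 + 3591 = 406405/108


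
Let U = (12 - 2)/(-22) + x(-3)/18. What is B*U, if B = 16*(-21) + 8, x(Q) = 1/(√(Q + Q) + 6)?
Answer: 101516/693 + 82*I*√6/189 ≈ 146.49 + 1.0627*I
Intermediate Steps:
x(Q) = 1/(6 + √2*√Q) (x(Q) = 1/(√(2*Q) + 6) = 1/(√2*√Q + 6) = 1/(6 + √2*√Q))
B = -328 (B = -336 + 8 = -328)
U = -5/11 + 1/(18*(6 + I*√6)) (U = (12 - 2)/(-22) + 1/((6 + √2*√(-3))*18) = 10*(-1/22) + (1/18)/(6 + √2*(I*√3)) = -5/11 + (1/18)/(6 + I*√6) = -5/11 + 1/(18*(6 + I*√6)) ≈ -0.44661 - 0.0032401*I)
B*U = -164*(-90*√6 + 529*I)/(99*(√6 - 6*I))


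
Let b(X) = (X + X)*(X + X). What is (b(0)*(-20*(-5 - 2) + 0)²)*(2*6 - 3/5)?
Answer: 0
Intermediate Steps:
b(X) = 4*X² (b(X) = (2*X)*(2*X) = 4*X²)
(b(0)*(-20*(-5 - 2) + 0)²)*(2*6 - 3/5) = ((4*0²)*(-20*(-5 - 2) + 0)²)*(2*6 - 3/5) = ((4*0)*(-20*(-7) + 0)²)*(12 - 3*⅕) = (0*(-5*(-28) + 0)²)*(12 - ⅗) = (0*(140 + 0)²)*(57/5) = (0*140²)*(57/5) = (0*19600)*(57/5) = 0*(57/5) = 0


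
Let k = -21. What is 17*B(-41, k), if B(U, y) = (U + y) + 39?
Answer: -391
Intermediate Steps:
B(U, y) = 39 + U + y
17*B(-41, k) = 17*(39 - 41 - 21) = 17*(-23) = -391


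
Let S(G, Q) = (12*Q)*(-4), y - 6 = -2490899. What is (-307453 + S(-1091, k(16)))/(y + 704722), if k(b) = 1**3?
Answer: 307501/1786171 ≈ 0.17216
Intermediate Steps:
y = -2490893 (y = 6 - 2490899 = -2490893)
k(b) = 1
S(G, Q) = -48*Q
(-307453 + S(-1091, k(16)))/(y + 704722) = (-307453 - 48*1)/(-2490893 + 704722) = (-307453 - 48)/(-1786171) = -307501*(-1/1786171) = 307501/1786171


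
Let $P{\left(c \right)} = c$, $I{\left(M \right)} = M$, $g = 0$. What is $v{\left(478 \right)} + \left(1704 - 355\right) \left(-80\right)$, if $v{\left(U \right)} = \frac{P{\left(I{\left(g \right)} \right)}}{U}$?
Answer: $-107920$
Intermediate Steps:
$v{\left(U \right)} = 0$ ($v{\left(U \right)} = \frac{0}{U} = 0$)
$v{\left(478 \right)} + \left(1704 - 355\right) \left(-80\right) = 0 + \left(1704 - 355\right) \left(-80\right) = 0 + 1349 \left(-80\right) = 0 - 107920 = -107920$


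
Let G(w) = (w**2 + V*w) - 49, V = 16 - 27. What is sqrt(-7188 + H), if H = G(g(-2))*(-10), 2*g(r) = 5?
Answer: I*sqrt(25942)/2 ≈ 80.533*I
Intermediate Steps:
V = -11
g(r) = 5/2 (g(r) = (1/2)*5 = 5/2)
G(w) = -49 + w**2 - 11*w (G(w) = (w**2 - 11*w) - 49 = -49 + w**2 - 11*w)
H = 1405/2 (H = (-49 + (5/2)**2 - 11*5/2)*(-10) = (-49 + 25/4 - 55/2)*(-10) = -281/4*(-10) = 1405/2 ≈ 702.50)
sqrt(-7188 + H) = sqrt(-7188 + 1405/2) = sqrt(-12971/2) = I*sqrt(25942)/2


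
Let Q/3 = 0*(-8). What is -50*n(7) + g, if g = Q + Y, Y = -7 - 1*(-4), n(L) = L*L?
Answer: -2453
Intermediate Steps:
n(L) = L²
Y = -3 (Y = -7 + 4 = -3)
Q = 0 (Q = 3*(0*(-8)) = 3*0 = 0)
g = -3 (g = 0 - 3 = -3)
-50*n(7) + g = -50*7² - 3 = -50*49 - 3 = -2450 - 3 = -2453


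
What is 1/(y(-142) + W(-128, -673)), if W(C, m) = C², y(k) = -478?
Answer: 1/15906 ≈ 6.2869e-5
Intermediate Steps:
1/(y(-142) + W(-128, -673)) = 1/(-478 + (-128)²) = 1/(-478 + 16384) = 1/15906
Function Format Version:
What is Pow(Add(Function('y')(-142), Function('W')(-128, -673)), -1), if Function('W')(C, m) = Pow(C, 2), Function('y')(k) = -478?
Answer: Rational(1, 15906) ≈ 6.2869e-5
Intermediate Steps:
Pow(Add(Function('y')(-142), Function('W')(-128, -673)), -1) = Pow(Add(-478, Pow(-128, 2)), -1) = Pow(Add(-478, 16384), -1) = Pow(15906, -1) = Rational(1, 15906)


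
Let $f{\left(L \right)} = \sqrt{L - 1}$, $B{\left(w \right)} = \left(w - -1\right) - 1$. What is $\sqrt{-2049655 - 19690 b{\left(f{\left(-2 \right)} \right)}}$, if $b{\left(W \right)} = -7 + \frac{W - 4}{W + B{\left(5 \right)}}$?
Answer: $\sqrt{5} \sqrt{\frac{-1896073 - 386303 i \sqrt{3}}{5 + i \sqrt{3}}} \approx 3.9765 - 1378.4 i$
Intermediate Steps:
$B{\left(w \right)} = w$ ($B{\left(w \right)} = \left(w + 1\right) - 1 = \left(1 + w\right) - 1 = w$)
$f{\left(L \right)} = \sqrt{-1 + L}$
$b{\left(W \right)} = -7 + \frac{-4 + W}{5 + W}$ ($b{\left(W \right)} = -7 + \frac{W - 4}{W + 5} = -7 + \frac{-4 + W}{5 + W}$)
$\sqrt{-2049655 - 19690 b{\left(f{\left(-2 \right)} \right)}} = \sqrt{-2049655 - 19690 \frac{3 \left(-13 - 2 \sqrt{-1 - 2}\right)}{5 + \sqrt{-1 - 2}}} = \sqrt{-2049655 - 19690 \frac{3 \left(-13 - 2 \sqrt{-3}\right)}{5 + \sqrt{-3}}} = \sqrt{-2049655 - 19690 \frac{3 \left(-13 - 2 i \sqrt{3}\right)}{5 + i \sqrt{3}}} = \sqrt{-2049655 - \frac{59070 \left(-13 - 2 i \sqrt{3}\right)}{5 + i \sqrt{3}}}$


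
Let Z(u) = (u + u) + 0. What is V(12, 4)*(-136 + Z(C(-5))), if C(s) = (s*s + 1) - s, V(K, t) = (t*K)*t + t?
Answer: -14504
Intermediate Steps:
V(K, t) = t + K*t² (V(K, t) = (K*t)*t + t = K*t² + t = t + K*t²)
C(s) = 1 + s² - s (C(s) = (s² + 1) - s = (1 + s²) - s = 1 + s² - s)
Z(u) = 2*u (Z(u) = 2*u + 0 = 2*u)
V(12, 4)*(-136 + Z(C(-5))) = (4*(1 + 12*4))*(-136 + 2*(1 + (-5)² - 1*(-5))) = (4*(1 + 48))*(-136 + 2*(1 + 25 + 5)) = (4*49)*(-136 + 2*31) = 196*(-136 + 62) = 196*(-74) = -14504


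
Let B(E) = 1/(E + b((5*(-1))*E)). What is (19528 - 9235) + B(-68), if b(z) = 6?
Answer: 638165/62 ≈ 10293.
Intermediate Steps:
B(E) = 1/(6 + E) (B(E) = 1/(E + 6) = 1/(6 + E))
(19528 - 9235) + B(-68) = (19528 - 9235) + 1/(6 - 68) = 10293 + 1/(-62) = 10293 - 1/62 = 638165/62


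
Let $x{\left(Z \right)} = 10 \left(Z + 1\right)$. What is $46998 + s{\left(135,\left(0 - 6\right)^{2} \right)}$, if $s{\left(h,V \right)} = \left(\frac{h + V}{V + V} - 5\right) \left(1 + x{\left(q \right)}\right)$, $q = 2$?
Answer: $\frac{375333}{8} \approx 46917.0$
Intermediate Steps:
$x{\left(Z \right)} = 10 + 10 Z$ ($x{\left(Z \right)} = 10 \left(1 + Z\right) = 10 + 10 Z$)
$s{\left(h,V \right)} = -155 + \frac{31 \left(V + h\right)}{2 V}$ ($s{\left(h,V \right)} = \left(\frac{h + V}{V + V} - 5\right) \left(1 + \left(10 + 10 \cdot 2\right)\right) = \left(\frac{V + h}{2 V} - 5\right) \left(1 + \left(10 + 20\right)\right) = \left(\left(V + h\right) \frac{1}{2 V} - 5\right) \left(1 + 30\right) = \left(\frac{V + h}{2 V} - 5\right) 31 = \left(-5 + \frac{V + h}{2 V}\right) 31 = -155 + \frac{31 \left(V + h\right)}{2 V}$)
$46998 + s{\left(135,\left(0 - 6\right)^{2} \right)} = 46998 + \frac{31 \left(135 - 9 \left(0 - 6\right)^{2}\right)}{2 \left(0 - 6\right)^{2}} = 46998 + \frac{31 \left(135 - 9 \left(-6\right)^{2}\right)}{2 \left(-6\right)^{2}} = 46998 + \frac{31 \left(135 - 324\right)}{2 \cdot 36} = 46998 + \frac{31}{2} \cdot \frac{1}{36} \left(135 - 324\right) = 46998 + \frac{31}{2} \cdot \frac{1}{36} \left(-189\right) = 46998 - \frac{651}{8} = \frac{375333}{8}$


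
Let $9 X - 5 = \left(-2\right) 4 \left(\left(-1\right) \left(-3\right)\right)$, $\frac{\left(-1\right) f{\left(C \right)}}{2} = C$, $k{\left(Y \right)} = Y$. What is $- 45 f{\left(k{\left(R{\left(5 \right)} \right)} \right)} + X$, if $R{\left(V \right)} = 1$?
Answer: $\frac{791}{9} \approx 87.889$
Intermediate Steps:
$f{\left(C \right)} = - 2 C$
$X = - \frac{19}{9}$ ($X = \frac{5}{9} + \frac{\left(-2\right) 4 \left(\left(-1\right) \left(-3\right)\right)}{9} = \frac{5}{9} + \frac{\left(-8\right) 3}{9} = \frac{5}{9} + \frac{1}{9} \left(-24\right) = \frac{5}{9} - \frac{8}{3} = - \frac{19}{9} \approx -2.1111$)
$- 45 f{\left(k{\left(R{\left(5 \right)} \right)} \right)} + X = - 45 \left(\left(-2\right) 1\right) - \frac{19}{9} = \left(-45\right) \left(-2\right) - \frac{19}{9} = 90 - \frac{19}{9} = \frac{791}{9}$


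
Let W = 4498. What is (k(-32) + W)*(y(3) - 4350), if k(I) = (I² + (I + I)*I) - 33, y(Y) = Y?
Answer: -32763339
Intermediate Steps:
k(I) = -33 + 3*I² (k(I) = (I² + (2*I)*I) - 33 = (I² + 2*I²) - 33 = 3*I² - 33 = -33 + 3*I²)
(k(-32) + W)*(y(3) - 4350) = ((-33 + 3*(-32)²) + 4498)*(3 - 4350) = ((-33 + 3*1024) + 4498)*(-4347) = ((-33 + 3072) + 4498)*(-4347) = (3039 + 4498)*(-4347) = 7537*(-4347) = -32763339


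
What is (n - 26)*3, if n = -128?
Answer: -462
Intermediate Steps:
(n - 26)*3 = (-128 - 26)*3 = -154*3 = -462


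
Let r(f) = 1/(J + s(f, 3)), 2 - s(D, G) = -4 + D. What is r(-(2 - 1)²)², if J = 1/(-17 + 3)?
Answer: 196/9409 ≈ 0.020831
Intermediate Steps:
s(D, G) = 6 - D (s(D, G) = 2 - (-4 + D) = 2 + (4 - D) = 6 - D)
J = -1/14 (J = 1/(-14) = -1/14 ≈ -0.071429)
r(f) = 1/(83/14 - f) (r(f) = 1/(-1/14 + (6 - f)) = 1/(83/14 - f))
r(-(2 - 1)²)² = (-14/(-83 + 14*(-(2 - 1)²)))² = (-14/(-83 + 14*(-1*1²)))² = (-14/(-83 + 14*(-1*1)))² = (-14/(-83 + 14*(-1)))² = (-14/(-83 - 14))² = (-14/(-97))² = (-14*(-1/97))² = (14/97)² = 196/9409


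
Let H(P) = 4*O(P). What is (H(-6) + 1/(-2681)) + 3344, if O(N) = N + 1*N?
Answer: 8836575/2681 ≈ 3296.0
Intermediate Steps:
O(N) = 2*N (O(N) = N + N = 2*N)
H(P) = 8*P (H(P) = 4*(2*P) = 8*P)
(H(-6) + 1/(-2681)) + 3344 = (8*(-6) + 1/(-2681)) + 3344 = (-48 - 1/2681) + 3344 = -128689/2681 + 3344 = 8836575/2681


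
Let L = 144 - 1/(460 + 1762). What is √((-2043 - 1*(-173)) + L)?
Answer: I*√8521754406/2222 ≈ 41.545*I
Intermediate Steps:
L = 319967/2222 (L = 144 - 1/2222 = 319967/2222 ≈ 144.00)
√((-2043 - 1*(-173)) + L) = √((-2043 - 1*(-173)) + 319967/2222) = √((-2043 + 173) + 319967/2222) = √(-1870 + 319967/2222) = √(-3835173/2222) = I*√8521754406/2222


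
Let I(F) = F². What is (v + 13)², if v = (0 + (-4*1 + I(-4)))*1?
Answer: 625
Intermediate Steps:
v = 12 (v = (0 + (-4*1 + (-4)²))*1 = (0 + (-4 + 16))*1 = (0 + 12)*1 = 12*1 = 12)
(v + 13)² = (12 + 13)² = 25² = 625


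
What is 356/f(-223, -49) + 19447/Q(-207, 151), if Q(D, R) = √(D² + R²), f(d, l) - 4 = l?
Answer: -356/45 + 19447*√2626/13130 ≈ 67.988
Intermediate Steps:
f(d, l) = 4 + l
356/f(-223, -49) + 19447/Q(-207, 151) = 356/(4 - 49) + 19447/(√((-207)² + 151²)) = 356/(-45) + 19447/(√(42849 + 22801)) = 356*(-1/45) + 19447/(√65650) = -356/45 + 19447/((5*√2626)) = -356/45 + 19447*(√2626/13130) = -356/45 + 19447*√2626/13130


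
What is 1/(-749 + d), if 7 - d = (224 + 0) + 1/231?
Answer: -231/223147 ≈ -0.0010352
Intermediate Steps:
d = -50128/231 (d = 7 - ((224 + 0) + 1/231) = 7 - (224 + 1/231) = 7 - 1*51745/231 = 7 - 51745/231 = -50128/231 ≈ -217.00)
1/(-749 + d) = 1/(-749 - 50128/231) = 1/(-223147/231) = -231/223147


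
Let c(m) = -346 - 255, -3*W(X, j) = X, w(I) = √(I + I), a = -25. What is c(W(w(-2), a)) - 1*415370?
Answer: -415971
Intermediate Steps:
w(I) = √2*√I (w(I) = √(2*I) = √2*√I)
W(X, j) = -X/3
c(m) = -601
c(W(w(-2), a)) - 1*415370 = -601 - 1*415370 = -601 - 415370 = -415971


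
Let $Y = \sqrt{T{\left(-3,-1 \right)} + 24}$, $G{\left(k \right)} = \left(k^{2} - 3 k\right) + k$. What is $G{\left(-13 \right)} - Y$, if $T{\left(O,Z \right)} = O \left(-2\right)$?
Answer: $195 - \sqrt{30} \approx 189.52$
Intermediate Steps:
$T{\left(O,Z \right)} = - 2 O$
$G{\left(k \right)} = k^{2} - 2 k$
$Y = \sqrt{30}$ ($Y = \sqrt{\left(-2\right) \left(-3\right) + 24} = \sqrt{6 + 24} = \sqrt{30} \approx 5.4772$)
$G{\left(-13 \right)} - Y = - 13 \left(-2 - 13\right) - \sqrt{30} = \left(-13\right) \left(-15\right) - \sqrt{30} = 195 - \sqrt{30}$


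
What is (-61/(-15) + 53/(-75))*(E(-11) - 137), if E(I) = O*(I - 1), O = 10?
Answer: -21588/25 ≈ -863.52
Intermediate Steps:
E(I) = -10 + 10*I (E(I) = 10*(I - 1) = 10*(-1 + I) = -10 + 10*I)
(-61/(-15) + 53/(-75))*(E(-11) - 137) = (-61/(-15) + 53/(-75))*((-10 + 10*(-11)) - 137) = (-61*(-1/15) + 53*(-1/75))*((-10 - 110) - 137) = (61/15 - 53/75)*(-120 - 137) = (84/25)*(-257) = -21588/25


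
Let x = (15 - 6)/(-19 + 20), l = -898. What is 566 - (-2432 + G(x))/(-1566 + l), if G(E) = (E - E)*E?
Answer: 43506/77 ≈ 565.01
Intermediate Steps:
x = 9 (x = 9/1 = 9*1 = 9)
G(E) = 0 (G(E) = 0*E = 0)
566 - (-2432 + G(x))/(-1566 + l) = 566 - (-2432 + 0)/(-1566 - 898) = 566 - (-2432)/(-2464) = 566 - (-2432)*(-1)/2464 = 566 - 1*76/77 = 566 - 76/77 = 43506/77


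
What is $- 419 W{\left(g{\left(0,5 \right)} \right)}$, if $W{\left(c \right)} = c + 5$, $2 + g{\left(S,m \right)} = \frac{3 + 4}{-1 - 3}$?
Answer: $- \frac{2095}{4} \approx -523.75$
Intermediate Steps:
$g{\left(S,m \right)} = - \frac{15}{4}$ ($g{\left(S,m \right)} = -2 + \frac{3 + 4}{-1 - 3} = -2 + \frac{7}{-4} = -2 + 7 \left(- \frac{1}{4}\right) = -2 - \frac{7}{4} = - \frac{15}{4}$)
$W{\left(c \right)} = 5 + c$
$- 419 W{\left(g{\left(0,5 \right)} \right)} = - 419 \left(5 - \frac{15}{4}\right) = \left(-419\right) \frac{5}{4} = - \frac{2095}{4}$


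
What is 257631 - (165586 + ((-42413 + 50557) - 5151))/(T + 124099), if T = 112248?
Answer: 60890145378/236347 ≈ 2.5763e+5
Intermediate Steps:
257631 - (165586 + ((-42413 + 50557) - 5151))/(T + 124099) = 257631 - (165586 + ((-42413 + 50557) - 5151))/(112248 + 124099) = 257631 - (165586 + (8144 - 5151))/236347 = 257631 - (165586 + 2993)/236347 = 257631 - 168579/236347 = 60890145378/236347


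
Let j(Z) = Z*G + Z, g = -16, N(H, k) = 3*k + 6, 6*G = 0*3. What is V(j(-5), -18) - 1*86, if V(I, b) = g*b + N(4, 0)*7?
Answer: 244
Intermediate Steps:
G = 0 (G = (0*3)/6 = (⅙)*0 = 0)
N(H, k) = 6 + 3*k
j(Z) = Z (j(Z) = Z*0 + Z = 0 + Z = Z)
V(I, b) = 42 - 16*b (V(I, b) = -16*b + (6 + 3*0)*7 = -16*b + (6 + 0)*7 = -16*b + 6*7 = -16*b + 42 = 42 - 16*b)
V(j(-5), -18) - 1*86 = (42 - 16*(-18)) - 1*86 = (42 + 288) - 86 = 330 - 86 = 244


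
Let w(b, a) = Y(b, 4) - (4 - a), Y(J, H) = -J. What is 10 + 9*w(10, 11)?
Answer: -17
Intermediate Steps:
w(b, a) = -4 + a - b (w(b, a) = -b - (4 - a) = -b + (-4 + a) = -4 + a - b)
10 + 9*w(10, 11) = 10 + 9*(-4 + 11 - 1*10) = 10 + 9*(-4 + 11 - 10) = 10 + 9*(-3) = 10 - 27 = -17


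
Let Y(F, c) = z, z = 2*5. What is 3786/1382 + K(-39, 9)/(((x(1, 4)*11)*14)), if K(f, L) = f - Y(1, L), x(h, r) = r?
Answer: 161747/60808 ≈ 2.6600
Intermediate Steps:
z = 10
Y(F, c) = 10
K(f, L) = -10 + f (K(f, L) = f - 1*10 = f - 10 = -10 + f)
3786/1382 + K(-39, 9)/(((x(1, 4)*11)*14)) = 3786/1382 + (-10 - 39)/(((4*11)*14)) = 3786*(1/1382) - 49/(44*14) = 1893/691 - 49/616 = 1893/691 - 49*1/616 = 1893/691 - 7/88 = 161747/60808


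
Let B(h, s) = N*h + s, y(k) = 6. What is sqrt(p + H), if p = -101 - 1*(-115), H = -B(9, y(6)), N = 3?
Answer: I*sqrt(19) ≈ 4.3589*I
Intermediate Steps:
B(h, s) = s + 3*h (B(h, s) = 3*h + s = s + 3*h)
H = -33 (H = -(6 + 3*9) = -(6 + 27) = -1*33 = -33)
p = 14 (p = -101 + 115 = 14)
sqrt(p + H) = sqrt(14 - 33) = sqrt(-19) = I*sqrt(19)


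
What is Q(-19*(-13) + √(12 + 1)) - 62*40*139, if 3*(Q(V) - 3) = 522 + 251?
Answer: -1033378/3 ≈ -3.4446e+5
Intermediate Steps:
Q(V) = 782/3 (Q(V) = 3 + (522 + 251)/3 = 3 + (⅓)*773 = 3 + 773/3 = 782/3)
Q(-19*(-13) + √(12 + 1)) - 62*40*139 = 782/3 - 62*40*139 = 782/3 - 2480*139 = 782/3 - 344720 = -1033378/3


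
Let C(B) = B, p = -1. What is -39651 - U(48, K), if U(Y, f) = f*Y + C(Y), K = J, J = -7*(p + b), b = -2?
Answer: -40707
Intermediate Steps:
J = 21 (J = -7*(-1 - 2) = -7*(-3) = 21)
K = 21
U(Y, f) = Y + Y*f (U(Y, f) = f*Y + Y = Y*f + Y = Y + Y*f)
-39651 - U(48, K) = -39651 - 48*(1 + 21) = -39651 - 48*22 = -39651 - 1*1056 = -39651 - 1056 = -40707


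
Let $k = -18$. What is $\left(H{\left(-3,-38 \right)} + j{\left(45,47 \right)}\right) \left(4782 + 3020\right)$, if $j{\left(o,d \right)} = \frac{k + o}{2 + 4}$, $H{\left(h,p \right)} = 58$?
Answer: $487625$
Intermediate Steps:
$j{\left(o,d \right)} = -3 + \frac{o}{6}$ ($j{\left(o,d \right)} = \frac{-18 + o}{2 + 4} = \frac{-18 + o}{6} = \left(-18 + o\right) \frac{1}{6} = -3 + \frac{o}{6}$)
$\left(H{\left(-3,-38 \right)} + j{\left(45,47 \right)}\right) \left(4782 + 3020\right) = \left(58 + \left(-3 + \frac{1}{6} \cdot 45\right)\right) \left(4782 + 3020\right) = \left(58 + \left(-3 + \frac{15}{2}\right)\right) 7802 = \left(58 + \frac{9}{2}\right) 7802 = \frac{125}{2} \cdot 7802 = 487625$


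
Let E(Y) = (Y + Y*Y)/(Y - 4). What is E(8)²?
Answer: 324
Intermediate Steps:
E(Y) = (Y + Y²)/(-4 + Y)
E(8)² = (8*(1 + 8)/(-4 + 8))² = (8*9/4)² = (8*(¼)*9)² = 18² = 324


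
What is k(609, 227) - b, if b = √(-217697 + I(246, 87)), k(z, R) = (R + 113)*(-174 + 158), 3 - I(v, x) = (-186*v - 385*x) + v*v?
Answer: -5440 - I*√198959 ≈ -5440.0 - 446.05*I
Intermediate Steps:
I(v, x) = 3 - v² + 186*v + 385*x (I(v, x) = 3 - ((-186*v - 385*x) + v*v) = 3 - ((-385*x - 186*v) + v²) = 3 - (v² - 385*x - 186*v) = 3 + (-v² + 186*v + 385*x) = 3 - v² + 186*v + 385*x)
k(z, R) = -1808 - 16*R (k(z, R) = (113 + R)*(-16) = -1808 - 16*R)
b = I*√198959 (b = √(-217697 + (3 - 1*246² + 186*246 + 385*87)) = √(-217697 + (3 - 1*60516 + 45756 + 33495)) = √(-217697 + (3 - 60516 + 45756 + 33495)) = √(-217697 + 18738) = √(-198959) = I*√198959 ≈ 446.05*I)
k(609, 227) - b = (-1808 - 16*227) - I*√198959 = (-1808 - 3632) - I*√198959 = -5440 - I*√198959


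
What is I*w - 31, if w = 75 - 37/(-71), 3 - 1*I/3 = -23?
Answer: 416035/71 ≈ 5859.6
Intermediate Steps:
I = 78 (I = 9 - 3*(-23) = 9 + 69 = 78)
w = 5362/71 (w = 75 - 37*(-1/71) = 75 + 37/71 = 5362/71 ≈ 75.521)
I*w - 31 = 78*(5362/71) - 31 = 418236/71 - 31 = 416035/71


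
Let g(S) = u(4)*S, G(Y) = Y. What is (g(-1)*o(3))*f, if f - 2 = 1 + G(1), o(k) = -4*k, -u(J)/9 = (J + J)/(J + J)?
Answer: -432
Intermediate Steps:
u(J) = -9 (u(J) = -9*(J + J)/(J + J) = -9*2*J/(2*J) = -9*2*J*1/(2*J) = -9*1 = -9)
g(S) = -9*S
f = 4 (f = 2 + (1 + 1) = 2 + 2 = 4)
(g(-1)*o(3))*f = ((-9*(-1))*(-4*3))*4 = (9*(-12))*4 = -108*4 = -432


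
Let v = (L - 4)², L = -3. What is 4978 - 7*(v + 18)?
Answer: 4509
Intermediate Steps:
v = 49 (v = (-3 - 4)² = (-7)² = 49)
4978 - 7*(v + 18) = 4978 - 7*(49 + 18) = 4978 - 7*67 = 4978 - 469 = 4509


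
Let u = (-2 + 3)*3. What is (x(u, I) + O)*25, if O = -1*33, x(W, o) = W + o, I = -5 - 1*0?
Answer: -875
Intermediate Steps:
u = 3 (u = 1*3 = 3)
I = -5 (I = -5 + 0 = -5)
O = -33
(x(u, I) + O)*25 = ((3 - 5) - 33)*25 = (-2 - 33)*25 = -35*25 = -875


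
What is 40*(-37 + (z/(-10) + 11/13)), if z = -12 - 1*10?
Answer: -17656/13 ≈ -1358.2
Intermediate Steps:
z = -22 (z = -12 - 10 = -22)
40*(-37 + (z/(-10) + 11/13)) = 40*(-37 + (-22/(-10) + 11/13)) = 40*(-37 + (-22*(-1/10) + 11*(1/13))) = 40*(-37 + (11/5 + 11/13)) = 40*(-37 + 198/65) = 40*(-2207/65) = -17656/13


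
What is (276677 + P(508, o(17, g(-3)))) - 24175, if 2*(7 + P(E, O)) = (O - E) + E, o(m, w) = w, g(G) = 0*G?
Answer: 252495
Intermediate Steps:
g(G) = 0
P(E, O) = -7 + O/2 (P(E, O) = -7 + ((O - E) + E)/2 = -7 + O/2)
(276677 + P(508, o(17, g(-3)))) - 24175 = (276677 + (-7 + (½)*0)) - 24175 = (276677 + (-7 + 0)) - 24175 = (276677 - 7) - 24175 = 276670 - 24175 = 252495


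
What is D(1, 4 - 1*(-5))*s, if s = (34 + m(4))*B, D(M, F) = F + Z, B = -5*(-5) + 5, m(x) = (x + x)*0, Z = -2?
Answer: 7140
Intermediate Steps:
m(x) = 0 (m(x) = (2*x)*0 = 0)
B = 30 (B = 25 + 5 = 30)
D(M, F) = -2 + F (D(M, F) = F - 2 = -2 + F)
s = 1020 (s = (34 + 0)*30 = 34*30 = 1020)
D(1, 4 - 1*(-5))*s = (-2 + (4 - 1*(-5)))*1020 = (-2 + (4 + 5))*1020 = (-2 + 9)*1020 = 7*1020 = 7140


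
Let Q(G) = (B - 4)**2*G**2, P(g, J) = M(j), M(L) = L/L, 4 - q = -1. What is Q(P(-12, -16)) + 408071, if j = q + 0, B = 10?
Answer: 408107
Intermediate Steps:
q = 5 (q = 4 - 1*(-1) = 4 + 1 = 5)
j = 5 (j = 5 + 0 = 5)
M(L) = 1
P(g, J) = 1
Q(G) = 36*G**2 (Q(G) = (10 - 4)**2*G**2 = 6**2*G**2 = 36*G**2)
Q(P(-12, -16)) + 408071 = 36*1**2 + 408071 = 36*1 + 408071 = 36 + 408071 = 408107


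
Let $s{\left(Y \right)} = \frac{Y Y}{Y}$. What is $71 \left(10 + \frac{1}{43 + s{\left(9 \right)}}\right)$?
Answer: $\frac{36991}{52} \approx 711.37$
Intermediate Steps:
$s{\left(Y \right)} = Y$ ($s{\left(Y \right)} = \frac{Y^{2}}{Y} = Y$)
$71 \left(10 + \frac{1}{43 + s{\left(9 \right)}}\right) = 71 \left(10 + \frac{1}{43 + 9}\right) = 71 \left(10 + \frac{1}{52}\right) = 71 \cdot \frac{521}{52} = \frac{36991}{52}$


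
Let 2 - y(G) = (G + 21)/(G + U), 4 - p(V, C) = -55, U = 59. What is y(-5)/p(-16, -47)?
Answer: 46/1593 ≈ 0.028876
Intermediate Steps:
p(V, C) = 59 (p(V, C) = 4 - 1*(-55) = 4 + 55 = 59)
y(G) = 2 - (21 + G)/(59 + G) (y(G) = 2 - (G + 21)/(G + 59) = 2 - (21 + G)/(59 + G))
y(-5)/p(-16, -47) = ((97 - 5)/(59 - 5))/59 = (92/54)*(1/59) = ((1/54)*92)*(1/59) = (46/27)*(1/59) = 46/1593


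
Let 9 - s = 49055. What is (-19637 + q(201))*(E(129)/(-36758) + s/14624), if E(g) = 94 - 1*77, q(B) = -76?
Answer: 8886036284097/134387248 ≈ 66123.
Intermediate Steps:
E(g) = 17 (E(g) = 94 - 77 = 17)
s = -49046 (s = 9 - 1*49055 = 9 - 49055 = -49046)
(-19637 + q(201))*(E(129)/(-36758) + s/14624) = (-19637 - 76)*(17/(-36758) - 49046/14624) = -19713*(17*(-1/36758) - 49046*1/14624) = -19713*(-17/36758 - 24523/7312) = -19713*(-450770369/134387248) = 8886036284097/134387248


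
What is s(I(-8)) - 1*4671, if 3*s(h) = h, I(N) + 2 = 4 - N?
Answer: -14003/3 ≈ -4667.7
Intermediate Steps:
I(N) = 2 - N (I(N) = -2 + (4 - N) = 2 - N)
s(h) = h/3
s(I(-8)) - 1*4671 = (2 - 1*(-8))/3 - 1*4671 = (2 + 8)/3 - 4671 = (1/3)*10 - 4671 = 10/3 - 4671 = -14003/3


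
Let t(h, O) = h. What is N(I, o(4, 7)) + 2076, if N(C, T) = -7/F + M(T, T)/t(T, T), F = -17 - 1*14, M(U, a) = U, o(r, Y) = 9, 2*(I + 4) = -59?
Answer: 64394/31 ≈ 2077.2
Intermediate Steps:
I = -67/2 (I = -4 + (½)*(-59) = -4 - 59/2 = -67/2 ≈ -33.500)
F = -31 (F = -17 - 14 = -31)
N(C, T) = 38/31 (N(C, T) = -7/(-31) + T/T = -7*(-1/31) + 1 = 7/31 + 1 = 38/31)
N(I, o(4, 7)) + 2076 = 38/31 + 2076 = 64394/31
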